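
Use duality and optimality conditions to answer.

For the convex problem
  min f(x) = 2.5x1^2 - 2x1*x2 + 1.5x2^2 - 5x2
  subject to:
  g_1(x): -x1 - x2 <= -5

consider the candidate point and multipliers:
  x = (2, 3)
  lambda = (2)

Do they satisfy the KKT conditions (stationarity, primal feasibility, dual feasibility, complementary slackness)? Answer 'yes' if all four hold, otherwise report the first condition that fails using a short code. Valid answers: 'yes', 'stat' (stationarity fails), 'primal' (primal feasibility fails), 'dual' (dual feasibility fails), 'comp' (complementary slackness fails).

Gradient of f: grad f(x) = Q x + c = (4, 0)
Constraint values g_i(x) = a_i^T x - b_i:
  g_1((2, 3)) = 0
Stationarity residual: grad f(x) + sum_i lambda_i a_i = (2, -2)
  -> stationarity FAILS
Primal feasibility (all g_i <= 0): OK
Dual feasibility (all lambda_i >= 0): OK
Complementary slackness (lambda_i * g_i(x) = 0 for all i): OK

Verdict: the first failing condition is stationarity -> stat.

stat


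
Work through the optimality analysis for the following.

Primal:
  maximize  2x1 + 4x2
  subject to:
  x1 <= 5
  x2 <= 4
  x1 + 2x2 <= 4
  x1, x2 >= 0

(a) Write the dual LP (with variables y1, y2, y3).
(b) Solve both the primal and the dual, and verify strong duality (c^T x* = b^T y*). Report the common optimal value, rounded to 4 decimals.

The standard primal-dual pair for 'max c^T x s.t. A x <= b, x >= 0' is:
  Dual:  min b^T y  s.t.  A^T y >= c,  y >= 0.

So the dual LP is:
  minimize  5y1 + 4y2 + 4y3
  subject to:
    y1 + y3 >= 2
    y2 + 2y3 >= 4
    y1, y2, y3 >= 0

Solving the primal: x* = (4, 0).
  primal value c^T x* = 8.
Solving the dual: y* = (0, 0, 2).
  dual value b^T y* = 8.
Strong duality: c^T x* = b^T y*. Confirmed.

8


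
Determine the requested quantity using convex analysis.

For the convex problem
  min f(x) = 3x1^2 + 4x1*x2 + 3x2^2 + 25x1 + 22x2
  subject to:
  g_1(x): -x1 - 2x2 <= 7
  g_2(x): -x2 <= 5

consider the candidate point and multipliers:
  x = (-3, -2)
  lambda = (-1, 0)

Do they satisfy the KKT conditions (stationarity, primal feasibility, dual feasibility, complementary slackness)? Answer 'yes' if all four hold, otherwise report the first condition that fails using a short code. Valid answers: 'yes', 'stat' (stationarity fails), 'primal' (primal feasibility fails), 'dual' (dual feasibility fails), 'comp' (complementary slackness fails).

Gradient of f: grad f(x) = Q x + c = (-1, -2)
Constraint values g_i(x) = a_i^T x - b_i:
  g_1((-3, -2)) = 0
  g_2((-3, -2)) = -3
Stationarity residual: grad f(x) + sum_i lambda_i a_i = (0, 0)
  -> stationarity OK
Primal feasibility (all g_i <= 0): OK
Dual feasibility (all lambda_i >= 0): FAILS
Complementary slackness (lambda_i * g_i(x) = 0 for all i): OK

Verdict: the first failing condition is dual_feasibility -> dual.

dual


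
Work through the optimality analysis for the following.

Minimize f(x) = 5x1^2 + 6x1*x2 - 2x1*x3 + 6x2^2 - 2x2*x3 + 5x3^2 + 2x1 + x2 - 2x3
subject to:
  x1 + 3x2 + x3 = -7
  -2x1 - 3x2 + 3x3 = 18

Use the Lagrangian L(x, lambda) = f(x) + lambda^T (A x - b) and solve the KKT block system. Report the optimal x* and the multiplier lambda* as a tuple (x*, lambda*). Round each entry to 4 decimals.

Form the Lagrangian:
  L(x, lambda) = (1/2) x^T Q x + c^T x + lambda^T (A x - b)
Stationarity (grad_x L = 0): Q x + c + A^T lambda = 0.
Primal feasibility: A x = b.

This gives the KKT block system:
  [ Q   A^T ] [ x     ]   [-c ]
  [ A    0  ] [ lambda ] = [ b ]

Solving the linear system:
  x*      = (-0.4386, -3.0673, 2.6404)
  lambda* = (3.076, -11.4971)
  f(x*)   = 109.6272

x* = (-0.4386, -3.0673, 2.6404), lambda* = (3.076, -11.4971)


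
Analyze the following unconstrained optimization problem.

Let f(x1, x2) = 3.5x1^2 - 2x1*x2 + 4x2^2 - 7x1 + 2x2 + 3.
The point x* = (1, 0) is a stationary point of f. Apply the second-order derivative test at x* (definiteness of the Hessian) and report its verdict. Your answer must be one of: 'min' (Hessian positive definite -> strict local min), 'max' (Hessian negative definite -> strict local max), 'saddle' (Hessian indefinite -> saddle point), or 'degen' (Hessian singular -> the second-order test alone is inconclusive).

Compute the Hessian H = grad^2 f:
  H = [[7, -2], [-2, 8]]
Verify stationarity: grad f(x*) = H x* + g = (0, 0).
Eigenvalues of H: 5.4384, 9.5616.
Both eigenvalues > 0, so H is positive definite -> x* is a strict local min.

min


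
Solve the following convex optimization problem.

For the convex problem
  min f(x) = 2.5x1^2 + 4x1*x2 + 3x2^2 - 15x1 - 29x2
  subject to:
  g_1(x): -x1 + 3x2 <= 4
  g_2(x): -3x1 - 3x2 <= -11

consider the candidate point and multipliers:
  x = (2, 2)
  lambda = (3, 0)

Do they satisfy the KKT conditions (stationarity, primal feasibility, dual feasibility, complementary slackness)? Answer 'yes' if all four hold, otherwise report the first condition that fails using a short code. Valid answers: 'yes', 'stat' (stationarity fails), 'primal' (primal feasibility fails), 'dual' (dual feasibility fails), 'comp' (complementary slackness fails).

Gradient of f: grad f(x) = Q x + c = (3, -9)
Constraint values g_i(x) = a_i^T x - b_i:
  g_1((2, 2)) = 0
  g_2((2, 2)) = -1
Stationarity residual: grad f(x) + sum_i lambda_i a_i = (0, 0)
  -> stationarity OK
Primal feasibility (all g_i <= 0): OK
Dual feasibility (all lambda_i >= 0): OK
Complementary slackness (lambda_i * g_i(x) = 0 for all i): OK

Verdict: yes, KKT holds.

yes


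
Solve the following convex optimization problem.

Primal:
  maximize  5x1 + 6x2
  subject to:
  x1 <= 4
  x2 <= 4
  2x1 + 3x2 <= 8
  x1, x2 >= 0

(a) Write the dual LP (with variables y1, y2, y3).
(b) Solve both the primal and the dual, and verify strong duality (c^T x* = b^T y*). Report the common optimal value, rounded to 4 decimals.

The standard primal-dual pair for 'max c^T x s.t. A x <= b, x >= 0' is:
  Dual:  min b^T y  s.t.  A^T y >= c,  y >= 0.

So the dual LP is:
  minimize  4y1 + 4y2 + 8y3
  subject to:
    y1 + 2y3 >= 5
    y2 + 3y3 >= 6
    y1, y2, y3 >= 0

Solving the primal: x* = (4, 0).
  primal value c^T x* = 20.
Solving the dual: y* = (1, 0, 2).
  dual value b^T y* = 20.
Strong duality: c^T x* = b^T y*. Confirmed.

20


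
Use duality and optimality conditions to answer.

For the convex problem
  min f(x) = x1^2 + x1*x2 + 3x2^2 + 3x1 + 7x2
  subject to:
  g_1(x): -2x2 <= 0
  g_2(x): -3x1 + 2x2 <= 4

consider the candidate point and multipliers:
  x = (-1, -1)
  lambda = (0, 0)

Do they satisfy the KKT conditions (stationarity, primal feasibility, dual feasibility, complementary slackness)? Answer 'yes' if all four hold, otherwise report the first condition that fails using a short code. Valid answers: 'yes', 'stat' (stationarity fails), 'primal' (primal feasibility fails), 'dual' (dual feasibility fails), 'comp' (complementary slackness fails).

Gradient of f: grad f(x) = Q x + c = (0, 0)
Constraint values g_i(x) = a_i^T x - b_i:
  g_1((-1, -1)) = 2
  g_2((-1, -1)) = -3
Stationarity residual: grad f(x) + sum_i lambda_i a_i = (0, 0)
  -> stationarity OK
Primal feasibility (all g_i <= 0): FAILS
Dual feasibility (all lambda_i >= 0): OK
Complementary slackness (lambda_i * g_i(x) = 0 for all i): OK

Verdict: the first failing condition is primal_feasibility -> primal.

primal


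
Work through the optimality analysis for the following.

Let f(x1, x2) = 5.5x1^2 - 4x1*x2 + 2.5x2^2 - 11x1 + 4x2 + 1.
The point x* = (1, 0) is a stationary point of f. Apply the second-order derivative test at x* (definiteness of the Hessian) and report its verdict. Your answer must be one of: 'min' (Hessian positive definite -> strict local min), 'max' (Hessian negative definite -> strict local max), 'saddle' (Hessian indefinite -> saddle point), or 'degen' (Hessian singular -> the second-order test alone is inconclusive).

Compute the Hessian H = grad^2 f:
  H = [[11, -4], [-4, 5]]
Verify stationarity: grad f(x*) = H x* + g = (0, 0).
Eigenvalues of H: 3, 13.
Both eigenvalues > 0, so H is positive definite -> x* is a strict local min.

min


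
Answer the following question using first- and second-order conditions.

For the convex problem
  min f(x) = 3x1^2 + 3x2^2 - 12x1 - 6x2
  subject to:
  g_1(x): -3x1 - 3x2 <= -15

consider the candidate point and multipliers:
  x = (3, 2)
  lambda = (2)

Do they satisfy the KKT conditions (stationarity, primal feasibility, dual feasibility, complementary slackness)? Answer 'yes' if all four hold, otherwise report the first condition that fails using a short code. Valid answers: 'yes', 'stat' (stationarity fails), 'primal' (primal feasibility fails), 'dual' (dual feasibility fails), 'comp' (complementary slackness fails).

Gradient of f: grad f(x) = Q x + c = (6, 6)
Constraint values g_i(x) = a_i^T x - b_i:
  g_1((3, 2)) = 0
Stationarity residual: grad f(x) + sum_i lambda_i a_i = (0, 0)
  -> stationarity OK
Primal feasibility (all g_i <= 0): OK
Dual feasibility (all lambda_i >= 0): OK
Complementary slackness (lambda_i * g_i(x) = 0 for all i): OK

Verdict: yes, KKT holds.

yes


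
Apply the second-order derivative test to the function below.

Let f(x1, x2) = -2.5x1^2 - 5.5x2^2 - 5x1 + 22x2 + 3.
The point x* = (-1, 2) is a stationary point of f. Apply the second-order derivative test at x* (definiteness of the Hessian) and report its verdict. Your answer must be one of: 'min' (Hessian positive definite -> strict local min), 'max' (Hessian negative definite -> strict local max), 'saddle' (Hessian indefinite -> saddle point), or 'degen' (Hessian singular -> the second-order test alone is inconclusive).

Compute the Hessian H = grad^2 f:
  H = [[-5, 0], [0, -11]]
Verify stationarity: grad f(x*) = H x* + g = (0, 0).
Eigenvalues of H: -11, -5.
Both eigenvalues < 0, so H is negative definite -> x* is a strict local max.

max


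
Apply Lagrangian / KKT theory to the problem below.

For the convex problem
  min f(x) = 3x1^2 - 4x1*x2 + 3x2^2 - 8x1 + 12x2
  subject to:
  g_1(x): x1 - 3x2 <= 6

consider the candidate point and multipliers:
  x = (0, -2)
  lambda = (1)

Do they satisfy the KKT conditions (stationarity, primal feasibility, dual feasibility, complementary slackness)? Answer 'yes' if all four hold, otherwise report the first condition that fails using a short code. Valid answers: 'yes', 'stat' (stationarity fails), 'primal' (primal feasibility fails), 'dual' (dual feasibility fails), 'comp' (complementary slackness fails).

Gradient of f: grad f(x) = Q x + c = (0, 0)
Constraint values g_i(x) = a_i^T x - b_i:
  g_1((0, -2)) = 0
Stationarity residual: grad f(x) + sum_i lambda_i a_i = (1, -3)
  -> stationarity FAILS
Primal feasibility (all g_i <= 0): OK
Dual feasibility (all lambda_i >= 0): OK
Complementary slackness (lambda_i * g_i(x) = 0 for all i): OK

Verdict: the first failing condition is stationarity -> stat.

stat


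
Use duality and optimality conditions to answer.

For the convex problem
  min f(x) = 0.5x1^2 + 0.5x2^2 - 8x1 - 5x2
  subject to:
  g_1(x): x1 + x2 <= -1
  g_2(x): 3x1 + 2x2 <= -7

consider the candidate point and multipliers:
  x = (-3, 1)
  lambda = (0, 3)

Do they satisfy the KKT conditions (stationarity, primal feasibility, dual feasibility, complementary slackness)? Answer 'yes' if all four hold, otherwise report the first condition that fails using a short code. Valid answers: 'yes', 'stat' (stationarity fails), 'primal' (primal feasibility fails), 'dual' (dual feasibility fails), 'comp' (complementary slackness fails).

Gradient of f: grad f(x) = Q x + c = (-11, -4)
Constraint values g_i(x) = a_i^T x - b_i:
  g_1((-3, 1)) = -1
  g_2((-3, 1)) = 0
Stationarity residual: grad f(x) + sum_i lambda_i a_i = (-2, 2)
  -> stationarity FAILS
Primal feasibility (all g_i <= 0): OK
Dual feasibility (all lambda_i >= 0): OK
Complementary slackness (lambda_i * g_i(x) = 0 for all i): OK

Verdict: the first failing condition is stationarity -> stat.

stat


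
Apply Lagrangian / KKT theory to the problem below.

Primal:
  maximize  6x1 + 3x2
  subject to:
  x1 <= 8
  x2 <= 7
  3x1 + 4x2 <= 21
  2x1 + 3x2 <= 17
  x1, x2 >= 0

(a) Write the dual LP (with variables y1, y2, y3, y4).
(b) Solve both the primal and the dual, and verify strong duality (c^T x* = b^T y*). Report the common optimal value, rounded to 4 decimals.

The standard primal-dual pair for 'max c^T x s.t. A x <= b, x >= 0' is:
  Dual:  min b^T y  s.t.  A^T y >= c,  y >= 0.

So the dual LP is:
  minimize  8y1 + 7y2 + 21y3 + 17y4
  subject to:
    y1 + 3y3 + 2y4 >= 6
    y2 + 4y3 + 3y4 >= 3
    y1, y2, y3, y4 >= 0

Solving the primal: x* = (7, 0).
  primal value c^T x* = 42.
Solving the dual: y* = (0, 0, 2, 0).
  dual value b^T y* = 42.
Strong duality: c^T x* = b^T y*. Confirmed.

42


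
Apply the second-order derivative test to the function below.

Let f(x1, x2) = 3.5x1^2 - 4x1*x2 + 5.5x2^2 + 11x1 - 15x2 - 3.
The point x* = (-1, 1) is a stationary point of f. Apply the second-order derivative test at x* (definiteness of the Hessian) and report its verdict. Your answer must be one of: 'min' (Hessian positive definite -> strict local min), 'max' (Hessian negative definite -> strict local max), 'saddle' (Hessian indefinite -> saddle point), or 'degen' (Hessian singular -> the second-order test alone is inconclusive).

Compute the Hessian H = grad^2 f:
  H = [[7, -4], [-4, 11]]
Verify stationarity: grad f(x*) = H x* + g = (0, 0).
Eigenvalues of H: 4.5279, 13.4721.
Both eigenvalues > 0, so H is positive definite -> x* is a strict local min.

min


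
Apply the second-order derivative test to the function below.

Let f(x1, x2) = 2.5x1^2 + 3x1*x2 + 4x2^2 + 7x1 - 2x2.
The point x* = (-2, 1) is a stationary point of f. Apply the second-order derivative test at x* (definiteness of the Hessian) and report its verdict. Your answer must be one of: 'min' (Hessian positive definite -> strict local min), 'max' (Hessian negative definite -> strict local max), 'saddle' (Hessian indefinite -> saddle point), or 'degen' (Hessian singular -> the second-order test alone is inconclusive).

Compute the Hessian H = grad^2 f:
  H = [[5, 3], [3, 8]]
Verify stationarity: grad f(x*) = H x* + g = (0, 0).
Eigenvalues of H: 3.1459, 9.8541.
Both eigenvalues > 0, so H is positive definite -> x* is a strict local min.

min


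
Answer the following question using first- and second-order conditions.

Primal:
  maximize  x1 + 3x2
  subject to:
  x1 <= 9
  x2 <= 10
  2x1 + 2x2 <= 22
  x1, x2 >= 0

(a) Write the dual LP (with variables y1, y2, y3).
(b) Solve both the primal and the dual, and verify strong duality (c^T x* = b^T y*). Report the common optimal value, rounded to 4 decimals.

The standard primal-dual pair for 'max c^T x s.t. A x <= b, x >= 0' is:
  Dual:  min b^T y  s.t.  A^T y >= c,  y >= 0.

So the dual LP is:
  minimize  9y1 + 10y2 + 22y3
  subject to:
    y1 + 2y3 >= 1
    y2 + 2y3 >= 3
    y1, y2, y3 >= 0

Solving the primal: x* = (1, 10).
  primal value c^T x* = 31.
Solving the dual: y* = (0, 2, 0.5).
  dual value b^T y* = 31.
Strong duality: c^T x* = b^T y*. Confirmed.

31


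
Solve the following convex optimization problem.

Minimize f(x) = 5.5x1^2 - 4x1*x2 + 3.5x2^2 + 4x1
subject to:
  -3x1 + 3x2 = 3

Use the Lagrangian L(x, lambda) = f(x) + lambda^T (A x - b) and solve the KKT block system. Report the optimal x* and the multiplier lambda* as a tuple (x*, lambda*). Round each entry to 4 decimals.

Form the Lagrangian:
  L(x, lambda) = (1/2) x^T Q x + c^T x + lambda^T (A x - b)
Stationarity (grad_x L = 0): Q x + c + A^T lambda = 0.
Primal feasibility: A x = b.

This gives the KKT block system:
  [ Q   A^T ] [ x     ]   [-c ]
  [ A    0  ] [ lambda ] = [ b ]

Solving the linear system:
  x*      = (-0.7, 0.3)
  lambda* = (-1.6333)
  f(x*)   = 1.05

x* = (-0.7, 0.3), lambda* = (-1.6333)


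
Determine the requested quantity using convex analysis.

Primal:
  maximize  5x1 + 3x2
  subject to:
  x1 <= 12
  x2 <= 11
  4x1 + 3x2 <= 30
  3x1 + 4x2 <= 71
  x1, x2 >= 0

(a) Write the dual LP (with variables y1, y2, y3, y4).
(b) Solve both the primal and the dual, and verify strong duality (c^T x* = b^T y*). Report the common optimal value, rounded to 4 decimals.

The standard primal-dual pair for 'max c^T x s.t. A x <= b, x >= 0' is:
  Dual:  min b^T y  s.t.  A^T y >= c,  y >= 0.

So the dual LP is:
  minimize  12y1 + 11y2 + 30y3 + 71y4
  subject to:
    y1 + 4y3 + 3y4 >= 5
    y2 + 3y3 + 4y4 >= 3
    y1, y2, y3, y4 >= 0

Solving the primal: x* = (7.5, 0).
  primal value c^T x* = 37.5.
Solving the dual: y* = (0, 0, 1.25, 0).
  dual value b^T y* = 37.5.
Strong duality: c^T x* = b^T y*. Confirmed.

37.5


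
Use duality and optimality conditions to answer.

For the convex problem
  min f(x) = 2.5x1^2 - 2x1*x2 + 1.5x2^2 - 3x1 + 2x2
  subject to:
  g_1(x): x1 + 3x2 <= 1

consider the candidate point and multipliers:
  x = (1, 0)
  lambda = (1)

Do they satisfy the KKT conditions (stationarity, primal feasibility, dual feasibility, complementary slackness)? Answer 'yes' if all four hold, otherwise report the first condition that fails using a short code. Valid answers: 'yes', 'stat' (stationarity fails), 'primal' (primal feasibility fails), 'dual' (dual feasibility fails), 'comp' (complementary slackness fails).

Gradient of f: grad f(x) = Q x + c = (2, 0)
Constraint values g_i(x) = a_i^T x - b_i:
  g_1((1, 0)) = 0
Stationarity residual: grad f(x) + sum_i lambda_i a_i = (3, 3)
  -> stationarity FAILS
Primal feasibility (all g_i <= 0): OK
Dual feasibility (all lambda_i >= 0): OK
Complementary slackness (lambda_i * g_i(x) = 0 for all i): OK

Verdict: the first failing condition is stationarity -> stat.

stat


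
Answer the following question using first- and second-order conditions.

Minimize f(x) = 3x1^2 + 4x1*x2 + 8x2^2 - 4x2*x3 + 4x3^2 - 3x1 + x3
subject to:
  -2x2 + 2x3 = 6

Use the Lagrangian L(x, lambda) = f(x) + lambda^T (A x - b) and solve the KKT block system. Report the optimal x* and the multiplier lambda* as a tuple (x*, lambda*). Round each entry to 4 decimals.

Form the Lagrangian:
  L(x, lambda) = (1/2) x^T Q x + c^T x + lambda^T (A x - b)
Stationarity (grad_x L = 0): Q x + c + A^T lambda = 0.
Primal feasibility: A x = b.

This gives the KKT block system:
  [ Q   A^T ] [ x     ]   [-c ]
  [ A    0  ] [ lambda ] = [ b ]

Solving the linear system:
  x*      = (1.25, -1.125, 1.875)
  lambda* = (-10.25)
  f(x*)   = 29.8125

x* = (1.25, -1.125, 1.875), lambda* = (-10.25)


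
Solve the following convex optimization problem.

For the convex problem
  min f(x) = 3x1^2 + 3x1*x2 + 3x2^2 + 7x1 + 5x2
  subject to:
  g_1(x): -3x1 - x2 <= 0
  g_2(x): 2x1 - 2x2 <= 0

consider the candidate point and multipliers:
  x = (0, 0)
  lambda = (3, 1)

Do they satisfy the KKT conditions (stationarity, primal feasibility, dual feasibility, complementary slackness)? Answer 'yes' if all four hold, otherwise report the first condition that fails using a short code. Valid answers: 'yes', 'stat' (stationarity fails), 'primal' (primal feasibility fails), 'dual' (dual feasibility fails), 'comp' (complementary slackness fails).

Gradient of f: grad f(x) = Q x + c = (7, 5)
Constraint values g_i(x) = a_i^T x - b_i:
  g_1((0, 0)) = 0
  g_2((0, 0)) = 0
Stationarity residual: grad f(x) + sum_i lambda_i a_i = (0, 0)
  -> stationarity OK
Primal feasibility (all g_i <= 0): OK
Dual feasibility (all lambda_i >= 0): OK
Complementary slackness (lambda_i * g_i(x) = 0 for all i): OK

Verdict: yes, KKT holds.

yes


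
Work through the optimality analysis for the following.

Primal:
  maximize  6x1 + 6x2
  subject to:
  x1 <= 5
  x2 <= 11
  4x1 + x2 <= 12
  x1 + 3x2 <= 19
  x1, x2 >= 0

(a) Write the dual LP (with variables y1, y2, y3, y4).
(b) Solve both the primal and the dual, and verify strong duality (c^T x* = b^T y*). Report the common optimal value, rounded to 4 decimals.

The standard primal-dual pair for 'max c^T x s.t. A x <= b, x >= 0' is:
  Dual:  min b^T y  s.t.  A^T y >= c,  y >= 0.

So the dual LP is:
  minimize  5y1 + 11y2 + 12y3 + 19y4
  subject to:
    y1 + 4y3 + y4 >= 6
    y2 + y3 + 3y4 >= 6
    y1, y2, y3, y4 >= 0

Solving the primal: x* = (1.5455, 5.8182).
  primal value c^T x* = 44.1818.
Solving the dual: y* = (0, 0, 1.0909, 1.6364).
  dual value b^T y* = 44.1818.
Strong duality: c^T x* = b^T y*. Confirmed.

44.1818


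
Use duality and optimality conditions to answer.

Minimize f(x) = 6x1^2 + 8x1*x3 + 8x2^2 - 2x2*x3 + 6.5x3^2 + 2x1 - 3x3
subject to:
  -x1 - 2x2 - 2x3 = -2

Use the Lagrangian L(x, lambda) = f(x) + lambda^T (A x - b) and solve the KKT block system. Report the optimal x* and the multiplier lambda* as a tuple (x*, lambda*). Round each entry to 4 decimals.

Form the Lagrangian:
  L(x, lambda) = (1/2) x^T Q x + c^T x + lambda^T (A x - b)
Stationarity (grad_x L = 0): Q x + c + A^T lambda = 0.
Primal feasibility: A x = b.

This gives the KKT block system:
  [ Q   A^T ] [ x     ]   [-c ]
  [ A    0  ] [ lambda ] = [ b ]

Solving the linear system:
  x*      = (-0.6653, 0.3536, 0.9791)
  lambda* = (1.8494)
  f(x*)   = -0.2845

x* = (-0.6653, 0.3536, 0.9791), lambda* = (1.8494)


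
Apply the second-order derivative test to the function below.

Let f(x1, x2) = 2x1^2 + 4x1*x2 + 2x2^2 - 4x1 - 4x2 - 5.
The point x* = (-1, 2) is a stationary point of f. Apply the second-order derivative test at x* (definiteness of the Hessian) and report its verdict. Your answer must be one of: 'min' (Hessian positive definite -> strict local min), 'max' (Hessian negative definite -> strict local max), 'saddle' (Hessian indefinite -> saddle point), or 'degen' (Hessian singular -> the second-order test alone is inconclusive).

Compute the Hessian H = grad^2 f:
  H = [[4, 4], [4, 4]]
Verify stationarity: grad f(x*) = H x* + g = (0, 0).
Eigenvalues of H: 0, 8.
H has a zero eigenvalue (singular; positive semidefinite but not definite), so H is neither positive definite, negative definite, nor indefinite. The second-order test alone is inconclusive -> degen.
(Indeed, f is constant along the null direction of H through x*, so x* is not a strict local extremum.)

degen


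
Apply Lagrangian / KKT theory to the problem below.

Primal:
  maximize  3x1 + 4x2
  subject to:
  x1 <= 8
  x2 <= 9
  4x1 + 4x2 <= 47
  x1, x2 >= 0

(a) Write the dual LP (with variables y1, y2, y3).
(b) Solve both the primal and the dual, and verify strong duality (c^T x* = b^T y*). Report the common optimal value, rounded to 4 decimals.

The standard primal-dual pair for 'max c^T x s.t. A x <= b, x >= 0' is:
  Dual:  min b^T y  s.t.  A^T y >= c,  y >= 0.

So the dual LP is:
  minimize  8y1 + 9y2 + 47y3
  subject to:
    y1 + 4y3 >= 3
    y2 + 4y3 >= 4
    y1, y2, y3 >= 0

Solving the primal: x* = (2.75, 9).
  primal value c^T x* = 44.25.
Solving the dual: y* = (0, 1, 0.75).
  dual value b^T y* = 44.25.
Strong duality: c^T x* = b^T y*. Confirmed.

44.25


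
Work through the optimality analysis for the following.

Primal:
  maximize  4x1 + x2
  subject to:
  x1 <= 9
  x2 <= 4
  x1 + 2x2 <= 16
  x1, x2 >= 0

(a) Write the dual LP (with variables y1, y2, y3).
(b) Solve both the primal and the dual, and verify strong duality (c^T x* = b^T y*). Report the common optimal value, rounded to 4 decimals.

The standard primal-dual pair for 'max c^T x s.t. A x <= b, x >= 0' is:
  Dual:  min b^T y  s.t.  A^T y >= c,  y >= 0.

So the dual LP is:
  minimize  9y1 + 4y2 + 16y3
  subject to:
    y1 + y3 >= 4
    y2 + 2y3 >= 1
    y1, y2, y3 >= 0

Solving the primal: x* = (9, 3.5).
  primal value c^T x* = 39.5.
Solving the dual: y* = (3.5, 0, 0.5).
  dual value b^T y* = 39.5.
Strong duality: c^T x* = b^T y*. Confirmed.

39.5


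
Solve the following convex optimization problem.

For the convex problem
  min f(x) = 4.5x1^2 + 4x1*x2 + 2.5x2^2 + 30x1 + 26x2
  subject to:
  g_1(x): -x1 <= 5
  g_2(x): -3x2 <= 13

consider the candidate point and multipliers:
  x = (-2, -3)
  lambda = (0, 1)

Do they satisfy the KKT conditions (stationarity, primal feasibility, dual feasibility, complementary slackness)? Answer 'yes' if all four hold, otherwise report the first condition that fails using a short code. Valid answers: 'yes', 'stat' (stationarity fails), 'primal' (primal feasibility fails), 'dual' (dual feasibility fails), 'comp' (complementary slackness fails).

Gradient of f: grad f(x) = Q x + c = (0, 3)
Constraint values g_i(x) = a_i^T x - b_i:
  g_1((-2, -3)) = -3
  g_2((-2, -3)) = -4
Stationarity residual: grad f(x) + sum_i lambda_i a_i = (0, 0)
  -> stationarity OK
Primal feasibility (all g_i <= 0): OK
Dual feasibility (all lambda_i >= 0): OK
Complementary slackness (lambda_i * g_i(x) = 0 for all i): FAILS

Verdict: the first failing condition is complementary_slackness -> comp.

comp


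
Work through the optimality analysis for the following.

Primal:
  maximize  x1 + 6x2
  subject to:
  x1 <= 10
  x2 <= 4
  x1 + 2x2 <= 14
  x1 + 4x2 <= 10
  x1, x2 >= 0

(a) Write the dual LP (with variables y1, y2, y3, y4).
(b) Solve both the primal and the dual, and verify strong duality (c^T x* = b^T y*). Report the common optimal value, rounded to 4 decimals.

The standard primal-dual pair for 'max c^T x s.t. A x <= b, x >= 0' is:
  Dual:  min b^T y  s.t.  A^T y >= c,  y >= 0.

So the dual LP is:
  minimize  10y1 + 4y2 + 14y3 + 10y4
  subject to:
    y1 + y3 + y4 >= 1
    y2 + 2y3 + 4y4 >= 6
    y1, y2, y3, y4 >= 0

Solving the primal: x* = (0, 2.5).
  primal value c^T x* = 15.
Solving the dual: y* = (0, 0, 0, 1.5).
  dual value b^T y* = 15.
Strong duality: c^T x* = b^T y*. Confirmed.

15


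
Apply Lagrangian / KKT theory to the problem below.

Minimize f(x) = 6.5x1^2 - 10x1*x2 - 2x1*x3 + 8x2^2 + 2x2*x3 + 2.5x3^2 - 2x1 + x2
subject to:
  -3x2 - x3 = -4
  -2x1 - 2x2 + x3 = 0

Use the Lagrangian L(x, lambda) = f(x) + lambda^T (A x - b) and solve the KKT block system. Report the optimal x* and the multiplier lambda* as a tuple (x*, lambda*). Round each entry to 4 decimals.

Form the Lagrangian:
  L(x, lambda) = (1/2) x^T Q x + c^T x + lambda^T (A x - b)
Stationarity (grad_x L = 0): Q x + c + A^T lambda = 0.
Primal feasibility: A x = b.

This gives the KKT block system:
  [ Q   A^T ] [ x     ]   [-c ]
  [ A    0  ] [ lambda ] = [ b ]

Solving the linear system:
  x*      = (0.3527, 0.6589, 2.0233)
  lambda* = (6.7038, -4.025)
  f(x*)   = 13.3844

x* = (0.3527, 0.6589, 2.0233), lambda* = (6.7038, -4.025)


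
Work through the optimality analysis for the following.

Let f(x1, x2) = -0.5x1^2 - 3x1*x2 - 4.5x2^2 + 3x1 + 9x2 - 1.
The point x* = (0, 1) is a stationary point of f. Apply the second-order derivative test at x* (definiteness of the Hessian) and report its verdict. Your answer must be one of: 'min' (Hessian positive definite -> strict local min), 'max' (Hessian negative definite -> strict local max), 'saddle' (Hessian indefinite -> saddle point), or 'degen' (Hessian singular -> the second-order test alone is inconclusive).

Compute the Hessian H = grad^2 f:
  H = [[-1, -3], [-3, -9]]
Verify stationarity: grad f(x*) = H x* + g = (0, 0).
Eigenvalues of H: -10, 0.
H has a zero eigenvalue (singular; negative semidefinite but not definite), so H is neither positive definite, negative definite, nor indefinite. The second-order test alone is inconclusive -> degen.
(Indeed, f is constant along the null direction of H through x*, so x* is not a strict local extremum.)

degen


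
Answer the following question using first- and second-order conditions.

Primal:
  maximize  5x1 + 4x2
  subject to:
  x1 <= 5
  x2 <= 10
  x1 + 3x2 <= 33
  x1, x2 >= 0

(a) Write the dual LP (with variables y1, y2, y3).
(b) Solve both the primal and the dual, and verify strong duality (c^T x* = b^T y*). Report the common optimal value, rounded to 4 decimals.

The standard primal-dual pair for 'max c^T x s.t. A x <= b, x >= 0' is:
  Dual:  min b^T y  s.t.  A^T y >= c,  y >= 0.

So the dual LP is:
  minimize  5y1 + 10y2 + 33y3
  subject to:
    y1 + y3 >= 5
    y2 + 3y3 >= 4
    y1, y2, y3 >= 0

Solving the primal: x* = (5, 9.3333).
  primal value c^T x* = 62.3333.
Solving the dual: y* = (3.6667, 0, 1.3333).
  dual value b^T y* = 62.3333.
Strong duality: c^T x* = b^T y*. Confirmed.

62.3333


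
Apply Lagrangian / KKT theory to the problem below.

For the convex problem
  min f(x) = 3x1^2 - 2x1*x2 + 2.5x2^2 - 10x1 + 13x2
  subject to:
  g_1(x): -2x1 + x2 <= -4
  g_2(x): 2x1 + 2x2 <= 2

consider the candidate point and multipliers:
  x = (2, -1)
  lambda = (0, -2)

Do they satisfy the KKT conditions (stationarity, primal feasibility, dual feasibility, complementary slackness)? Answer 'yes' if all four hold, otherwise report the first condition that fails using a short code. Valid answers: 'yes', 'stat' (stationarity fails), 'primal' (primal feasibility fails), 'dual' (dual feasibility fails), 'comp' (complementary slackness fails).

Gradient of f: grad f(x) = Q x + c = (4, 4)
Constraint values g_i(x) = a_i^T x - b_i:
  g_1((2, -1)) = -1
  g_2((2, -1)) = 0
Stationarity residual: grad f(x) + sum_i lambda_i a_i = (0, 0)
  -> stationarity OK
Primal feasibility (all g_i <= 0): OK
Dual feasibility (all lambda_i >= 0): FAILS
Complementary slackness (lambda_i * g_i(x) = 0 for all i): OK

Verdict: the first failing condition is dual_feasibility -> dual.

dual


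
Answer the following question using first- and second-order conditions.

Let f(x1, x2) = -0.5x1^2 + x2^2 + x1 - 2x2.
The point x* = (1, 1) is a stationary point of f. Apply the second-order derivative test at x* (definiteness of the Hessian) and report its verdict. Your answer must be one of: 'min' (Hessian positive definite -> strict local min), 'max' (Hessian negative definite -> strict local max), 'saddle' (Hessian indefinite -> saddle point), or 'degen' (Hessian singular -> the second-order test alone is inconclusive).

Compute the Hessian H = grad^2 f:
  H = [[-1, 0], [0, 2]]
Verify stationarity: grad f(x*) = H x* + g = (0, 0).
Eigenvalues of H: -1, 2.
Eigenvalues have mixed signs, so H is indefinite -> x* is a saddle point.

saddle


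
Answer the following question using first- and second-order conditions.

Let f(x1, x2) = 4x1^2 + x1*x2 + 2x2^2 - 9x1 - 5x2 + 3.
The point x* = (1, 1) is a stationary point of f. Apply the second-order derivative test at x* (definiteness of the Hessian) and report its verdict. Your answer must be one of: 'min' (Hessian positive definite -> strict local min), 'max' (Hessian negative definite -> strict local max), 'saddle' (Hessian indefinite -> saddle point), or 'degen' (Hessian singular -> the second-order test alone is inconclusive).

Compute the Hessian H = grad^2 f:
  H = [[8, 1], [1, 4]]
Verify stationarity: grad f(x*) = H x* + g = (0, 0).
Eigenvalues of H: 3.7639, 8.2361.
Both eigenvalues > 0, so H is positive definite -> x* is a strict local min.

min


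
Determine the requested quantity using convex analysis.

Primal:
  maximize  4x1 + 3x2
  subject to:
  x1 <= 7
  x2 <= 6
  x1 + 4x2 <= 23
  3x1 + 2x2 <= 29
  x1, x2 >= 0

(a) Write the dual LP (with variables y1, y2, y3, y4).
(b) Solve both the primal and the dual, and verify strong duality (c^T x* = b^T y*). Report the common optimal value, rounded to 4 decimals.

The standard primal-dual pair for 'max c^T x s.t. A x <= b, x >= 0' is:
  Dual:  min b^T y  s.t.  A^T y >= c,  y >= 0.

So the dual LP is:
  minimize  7y1 + 6y2 + 23y3 + 29y4
  subject to:
    y1 + y3 + 3y4 >= 4
    y2 + 4y3 + 2y4 >= 3
    y1, y2, y3, y4 >= 0

Solving the primal: x* = (7, 4).
  primal value c^T x* = 40.
Solving the dual: y* = (3.25, 0, 0.75, 0).
  dual value b^T y* = 40.
Strong duality: c^T x* = b^T y*. Confirmed.

40


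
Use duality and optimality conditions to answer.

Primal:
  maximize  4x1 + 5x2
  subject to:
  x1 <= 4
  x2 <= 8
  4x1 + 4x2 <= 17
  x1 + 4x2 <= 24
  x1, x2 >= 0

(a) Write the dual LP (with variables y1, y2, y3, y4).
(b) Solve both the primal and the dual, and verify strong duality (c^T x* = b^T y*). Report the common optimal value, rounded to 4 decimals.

The standard primal-dual pair for 'max c^T x s.t. A x <= b, x >= 0' is:
  Dual:  min b^T y  s.t.  A^T y >= c,  y >= 0.

So the dual LP is:
  minimize  4y1 + 8y2 + 17y3 + 24y4
  subject to:
    y1 + 4y3 + y4 >= 4
    y2 + 4y3 + 4y4 >= 5
    y1, y2, y3, y4 >= 0

Solving the primal: x* = (0, 4.25).
  primal value c^T x* = 21.25.
Solving the dual: y* = (0, 0, 1.25, 0).
  dual value b^T y* = 21.25.
Strong duality: c^T x* = b^T y*. Confirmed.

21.25


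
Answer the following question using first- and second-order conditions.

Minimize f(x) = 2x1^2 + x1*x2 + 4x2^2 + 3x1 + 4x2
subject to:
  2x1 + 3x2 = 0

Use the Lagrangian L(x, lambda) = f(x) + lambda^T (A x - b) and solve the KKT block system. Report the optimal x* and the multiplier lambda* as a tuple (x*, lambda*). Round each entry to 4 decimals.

Form the Lagrangian:
  L(x, lambda) = (1/2) x^T Q x + c^T x + lambda^T (A x - b)
Stationarity (grad_x L = 0): Q x + c + A^T lambda = 0.
Primal feasibility: A x = b.

This gives the KKT block system:
  [ Q   A^T ] [ x     ]   [-c ]
  [ A    0  ] [ lambda ] = [ b ]

Solving the linear system:
  x*      = (-0.0536, 0.0357)
  lambda* = (-1.4107)
  f(x*)   = -0.0089

x* = (-0.0536, 0.0357), lambda* = (-1.4107)


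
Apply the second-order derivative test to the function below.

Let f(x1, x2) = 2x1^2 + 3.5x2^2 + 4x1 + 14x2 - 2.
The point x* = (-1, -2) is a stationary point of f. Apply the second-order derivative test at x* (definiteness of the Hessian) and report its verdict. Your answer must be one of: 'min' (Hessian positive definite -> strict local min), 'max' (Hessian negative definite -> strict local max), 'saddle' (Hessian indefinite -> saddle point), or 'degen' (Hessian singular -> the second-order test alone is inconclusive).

Compute the Hessian H = grad^2 f:
  H = [[4, 0], [0, 7]]
Verify stationarity: grad f(x*) = H x* + g = (0, 0).
Eigenvalues of H: 4, 7.
Both eigenvalues > 0, so H is positive definite -> x* is a strict local min.

min


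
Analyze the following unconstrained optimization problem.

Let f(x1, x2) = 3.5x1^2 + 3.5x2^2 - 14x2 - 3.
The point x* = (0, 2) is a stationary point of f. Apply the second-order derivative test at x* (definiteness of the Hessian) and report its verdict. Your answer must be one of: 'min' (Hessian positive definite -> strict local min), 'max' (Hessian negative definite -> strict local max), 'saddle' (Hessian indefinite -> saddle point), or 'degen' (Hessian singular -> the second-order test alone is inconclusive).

Compute the Hessian H = grad^2 f:
  H = [[7, 0], [0, 7]]
Verify stationarity: grad f(x*) = H x* + g = (0, 0).
Eigenvalues of H: 7, 7.
Both eigenvalues > 0, so H is positive definite -> x* is a strict local min.

min


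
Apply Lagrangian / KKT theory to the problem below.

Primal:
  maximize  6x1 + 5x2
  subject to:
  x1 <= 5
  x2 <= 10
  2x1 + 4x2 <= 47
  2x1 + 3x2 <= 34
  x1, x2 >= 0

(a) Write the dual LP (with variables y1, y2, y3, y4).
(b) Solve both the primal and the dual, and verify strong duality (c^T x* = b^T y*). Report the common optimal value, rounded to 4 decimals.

The standard primal-dual pair for 'max c^T x s.t. A x <= b, x >= 0' is:
  Dual:  min b^T y  s.t.  A^T y >= c,  y >= 0.

So the dual LP is:
  minimize  5y1 + 10y2 + 47y3 + 34y4
  subject to:
    y1 + 2y3 + 2y4 >= 6
    y2 + 4y3 + 3y4 >= 5
    y1, y2, y3, y4 >= 0

Solving the primal: x* = (5, 8).
  primal value c^T x* = 70.
Solving the dual: y* = (2.6667, 0, 0, 1.6667).
  dual value b^T y* = 70.
Strong duality: c^T x* = b^T y*. Confirmed.

70


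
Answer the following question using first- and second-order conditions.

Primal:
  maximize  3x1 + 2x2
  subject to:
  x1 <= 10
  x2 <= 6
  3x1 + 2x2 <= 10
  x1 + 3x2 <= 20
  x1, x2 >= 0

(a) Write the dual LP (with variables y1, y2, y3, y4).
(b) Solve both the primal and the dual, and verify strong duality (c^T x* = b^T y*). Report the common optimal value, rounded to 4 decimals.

The standard primal-dual pair for 'max c^T x s.t. A x <= b, x >= 0' is:
  Dual:  min b^T y  s.t.  A^T y >= c,  y >= 0.

So the dual LP is:
  minimize  10y1 + 6y2 + 10y3 + 20y4
  subject to:
    y1 + 3y3 + y4 >= 3
    y2 + 2y3 + 3y4 >= 2
    y1, y2, y3, y4 >= 0

Solving the primal: x* = (3.3333, 0).
  primal value c^T x* = 10.
Solving the dual: y* = (0, 0, 1, 0).
  dual value b^T y* = 10.
Strong duality: c^T x* = b^T y*. Confirmed.

10


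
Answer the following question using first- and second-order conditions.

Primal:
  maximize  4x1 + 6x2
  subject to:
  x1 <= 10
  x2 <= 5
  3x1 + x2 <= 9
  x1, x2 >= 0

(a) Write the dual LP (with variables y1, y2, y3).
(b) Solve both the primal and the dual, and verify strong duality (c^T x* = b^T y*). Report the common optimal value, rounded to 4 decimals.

The standard primal-dual pair for 'max c^T x s.t. A x <= b, x >= 0' is:
  Dual:  min b^T y  s.t.  A^T y >= c,  y >= 0.

So the dual LP is:
  minimize  10y1 + 5y2 + 9y3
  subject to:
    y1 + 3y3 >= 4
    y2 + y3 >= 6
    y1, y2, y3 >= 0

Solving the primal: x* = (1.3333, 5).
  primal value c^T x* = 35.3333.
Solving the dual: y* = (0, 4.6667, 1.3333).
  dual value b^T y* = 35.3333.
Strong duality: c^T x* = b^T y*. Confirmed.

35.3333


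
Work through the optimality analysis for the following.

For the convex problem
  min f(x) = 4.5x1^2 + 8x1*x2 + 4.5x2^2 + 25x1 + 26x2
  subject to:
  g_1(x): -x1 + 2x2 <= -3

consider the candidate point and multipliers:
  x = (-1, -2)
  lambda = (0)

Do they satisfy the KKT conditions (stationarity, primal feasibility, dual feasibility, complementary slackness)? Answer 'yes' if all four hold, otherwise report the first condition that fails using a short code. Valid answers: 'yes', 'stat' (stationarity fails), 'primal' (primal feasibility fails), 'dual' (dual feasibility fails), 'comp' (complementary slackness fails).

Gradient of f: grad f(x) = Q x + c = (0, 0)
Constraint values g_i(x) = a_i^T x - b_i:
  g_1((-1, -2)) = 0
Stationarity residual: grad f(x) + sum_i lambda_i a_i = (0, 0)
  -> stationarity OK
Primal feasibility (all g_i <= 0): OK
Dual feasibility (all lambda_i >= 0): OK
Complementary slackness (lambda_i * g_i(x) = 0 for all i): OK

Verdict: yes, KKT holds.

yes


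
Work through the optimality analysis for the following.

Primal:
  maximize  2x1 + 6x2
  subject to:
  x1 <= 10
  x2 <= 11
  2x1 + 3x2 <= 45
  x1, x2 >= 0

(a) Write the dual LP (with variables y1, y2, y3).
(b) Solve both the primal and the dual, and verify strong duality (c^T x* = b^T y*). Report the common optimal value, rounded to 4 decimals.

The standard primal-dual pair for 'max c^T x s.t. A x <= b, x >= 0' is:
  Dual:  min b^T y  s.t.  A^T y >= c,  y >= 0.

So the dual LP is:
  minimize  10y1 + 11y2 + 45y3
  subject to:
    y1 + 2y3 >= 2
    y2 + 3y3 >= 6
    y1, y2, y3 >= 0

Solving the primal: x* = (6, 11).
  primal value c^T x* = 78.
Solving the dual: y* = (0, 3, 1).
  dual value b^T y* = 78.
Strong duality: c^T x* = b^T y*. Confirmed.

78


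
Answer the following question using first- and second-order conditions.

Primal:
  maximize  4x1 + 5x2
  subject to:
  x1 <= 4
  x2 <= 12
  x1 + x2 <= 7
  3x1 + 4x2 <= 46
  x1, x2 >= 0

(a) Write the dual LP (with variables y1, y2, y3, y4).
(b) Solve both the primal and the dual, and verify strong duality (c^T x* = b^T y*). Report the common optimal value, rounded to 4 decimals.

The standard primal-dual pair for 'max c^T x s.t. A x <= b, x >= 0' is:
  Dual:  min b^T y  s.t.  A^T y >= c,  y >= 0.

So the dual LP is:
  minimize  4y1 + 12y2 + 7y3 + 46y4
  subject to:
    y1 + y3 + 3y4 >= 4
    y2 + y3 + 4y4 >= 5
    y1, y2, y3, y4 >= 0

Solving the primal: x* = (0, 7).
  primal value c^T x* = 35.
Solving the dual: y* = (0, 0, 5, 0).
  dual value b^T y* = 35.
Strong duality: c^T x* = b^T y*. Confirmed.

35


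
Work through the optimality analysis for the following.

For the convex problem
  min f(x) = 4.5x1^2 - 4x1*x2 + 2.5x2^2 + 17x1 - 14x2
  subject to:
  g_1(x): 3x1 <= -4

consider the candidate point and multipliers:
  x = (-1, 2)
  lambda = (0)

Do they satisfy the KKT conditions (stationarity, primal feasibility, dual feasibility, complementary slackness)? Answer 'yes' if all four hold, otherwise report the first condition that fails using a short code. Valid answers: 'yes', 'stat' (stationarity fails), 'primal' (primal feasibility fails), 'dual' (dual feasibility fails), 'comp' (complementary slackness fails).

Gradient of f: grad f(x) = Q x + c = (0, 0)
Constraint values g_i(x) = a_i^T x - b_i:
  g_1((-1, 2)) = 1
Stationarity residual: grad f(x) + sum_i lambda_i a_i = (0, 0)
  -> stationarity OK
Primal feasibility (all g_i <= 0): FAILS
Dual feasibility (all lambda_i >= 0): OK
Complementary slackness (lambda_i * g_i(x) = 0 for all i): OK

Verdict: the first failing condition is primal_feasibility -> primal.

primal
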